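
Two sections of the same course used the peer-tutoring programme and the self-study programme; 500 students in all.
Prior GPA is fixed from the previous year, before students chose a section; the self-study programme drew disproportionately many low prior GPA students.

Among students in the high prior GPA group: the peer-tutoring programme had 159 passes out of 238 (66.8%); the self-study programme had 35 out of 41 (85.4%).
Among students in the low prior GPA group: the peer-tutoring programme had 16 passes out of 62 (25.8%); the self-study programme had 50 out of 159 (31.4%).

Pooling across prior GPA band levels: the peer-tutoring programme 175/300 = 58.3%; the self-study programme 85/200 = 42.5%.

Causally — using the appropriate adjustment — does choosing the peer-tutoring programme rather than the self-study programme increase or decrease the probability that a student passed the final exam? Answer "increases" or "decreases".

Within every prior GPA band level the self-study programme has the higher rate, yet pooled the peer-tutoring programme does — Simpson's reversal.
Prior GPA band satisfies the back-door criterion: it is not a descendant of the teaching method, and it blocks the spurious path from teaching method to outcome. Adjusting for it (i.e., using the within-prior GPA band rates) gives the causal effect.
Within each level — high prior GPA: 66.8% vs 85.4%; low prior GPA: 25.8% vs 31.4% — the self-study programme is higher every time.

decreases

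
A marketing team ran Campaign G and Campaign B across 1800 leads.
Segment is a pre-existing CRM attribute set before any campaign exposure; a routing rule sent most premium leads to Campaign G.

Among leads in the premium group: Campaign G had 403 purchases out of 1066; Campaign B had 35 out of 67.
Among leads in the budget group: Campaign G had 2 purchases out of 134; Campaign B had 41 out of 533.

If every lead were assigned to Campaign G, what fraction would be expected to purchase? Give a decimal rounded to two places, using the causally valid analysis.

0.24

Here customer segment is a common cause — it drives both which campaign a case falls under and the outcome. The crude comparison mixes populations; the stratum-specific rates are the causally relevant ones.
Standardising Campaign G to the population customer segment mix: 0.629·403/1066 + 0.371·2/134 = 0.243.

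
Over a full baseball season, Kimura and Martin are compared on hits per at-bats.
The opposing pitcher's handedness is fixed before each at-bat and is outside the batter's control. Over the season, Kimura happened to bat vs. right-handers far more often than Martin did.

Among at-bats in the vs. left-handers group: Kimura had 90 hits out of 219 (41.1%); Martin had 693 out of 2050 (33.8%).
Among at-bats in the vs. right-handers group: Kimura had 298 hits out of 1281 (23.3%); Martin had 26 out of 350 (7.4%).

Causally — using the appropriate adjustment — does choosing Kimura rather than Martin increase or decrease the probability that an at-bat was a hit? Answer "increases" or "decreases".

Kimura is higher inside every pitcher handedness stratum but Martin is higher in aggregate. Whether to stratify depends on how pitcher handedness relates to the player.
Pitcher handedness satisfies the back-door criterion: it is not a descendant of the player, and it blocks the spurious path from player to outcome. Adjusting for it (i.e., using the within-pitcher handedness rates) gives the causal effect.
Within each level — vs. left-handers: 41.1% vs 33.8%; vs. right-handers: 23.3% vs 7.4% — Kimura is higher every time.

increases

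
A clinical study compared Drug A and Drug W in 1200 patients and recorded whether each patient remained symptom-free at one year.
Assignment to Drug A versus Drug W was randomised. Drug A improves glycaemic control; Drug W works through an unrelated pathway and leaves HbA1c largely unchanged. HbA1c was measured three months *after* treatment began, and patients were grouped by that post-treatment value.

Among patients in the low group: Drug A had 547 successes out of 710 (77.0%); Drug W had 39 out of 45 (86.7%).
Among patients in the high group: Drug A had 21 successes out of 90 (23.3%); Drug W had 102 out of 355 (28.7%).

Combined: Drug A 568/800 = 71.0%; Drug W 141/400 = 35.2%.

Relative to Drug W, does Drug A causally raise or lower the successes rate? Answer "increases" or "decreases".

increases

HbA1c here is a post-treatment variable shaped by the drug; conditioning on it would introduce bias rather than remove it. The overall comparison is the causal one.
Pooled: Drug A 71.0% vs Drug W 35.2%; Drug A is higher overall.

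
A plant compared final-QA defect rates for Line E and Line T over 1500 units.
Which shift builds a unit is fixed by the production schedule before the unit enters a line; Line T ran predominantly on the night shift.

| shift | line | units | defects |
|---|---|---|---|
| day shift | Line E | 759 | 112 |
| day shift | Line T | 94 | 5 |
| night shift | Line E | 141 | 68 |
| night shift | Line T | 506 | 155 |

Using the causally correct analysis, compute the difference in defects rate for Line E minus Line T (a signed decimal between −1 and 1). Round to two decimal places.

The imbalance in shift arose from how units were allocated, not from anything the line did; and shift independently affects the outcome. The pooled gap is confounded — condition on shift.
Adjusting over the population distribution of shift: 0.569·(0.148−0.053) + 0.431·(0.482−0.306) = +0.130.

+0.13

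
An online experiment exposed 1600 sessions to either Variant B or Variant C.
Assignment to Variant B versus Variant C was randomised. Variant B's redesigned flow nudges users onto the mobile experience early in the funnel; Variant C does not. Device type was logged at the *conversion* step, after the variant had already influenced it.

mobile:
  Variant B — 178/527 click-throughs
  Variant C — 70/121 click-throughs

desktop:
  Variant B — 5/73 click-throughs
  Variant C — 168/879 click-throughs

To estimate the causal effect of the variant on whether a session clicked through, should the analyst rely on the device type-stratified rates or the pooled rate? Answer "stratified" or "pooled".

pooled

Variant C is higher inside every device type stratum but Variant B is higher in aggregate. Whether to stratify depends on how device type relates to the variant.
Device type is downstream of the variant. One should not condition on a consequence of treatment, so the overall rates are the right comparison.
Pooled: Variant B 30.5% vs Variant C 23.8%; Variant B is higher overall.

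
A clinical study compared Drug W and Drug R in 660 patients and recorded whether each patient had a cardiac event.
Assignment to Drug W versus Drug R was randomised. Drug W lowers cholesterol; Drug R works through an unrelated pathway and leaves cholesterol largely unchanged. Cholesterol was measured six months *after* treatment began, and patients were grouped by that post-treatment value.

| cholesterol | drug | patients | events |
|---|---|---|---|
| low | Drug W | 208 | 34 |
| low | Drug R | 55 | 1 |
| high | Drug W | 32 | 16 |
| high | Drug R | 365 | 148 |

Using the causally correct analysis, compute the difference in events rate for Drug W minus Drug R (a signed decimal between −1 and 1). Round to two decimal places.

-0.15

Cholesterol is recorded after the drug and is itself shifted by it — it sits on the causal path from drug to outcome. Conditioning on a mediator would strip out part of the effect we want; the pooled comparison gives the total causal effect.
The causal difference is the pooled difference: 0.208 − 0.355 = -0.146.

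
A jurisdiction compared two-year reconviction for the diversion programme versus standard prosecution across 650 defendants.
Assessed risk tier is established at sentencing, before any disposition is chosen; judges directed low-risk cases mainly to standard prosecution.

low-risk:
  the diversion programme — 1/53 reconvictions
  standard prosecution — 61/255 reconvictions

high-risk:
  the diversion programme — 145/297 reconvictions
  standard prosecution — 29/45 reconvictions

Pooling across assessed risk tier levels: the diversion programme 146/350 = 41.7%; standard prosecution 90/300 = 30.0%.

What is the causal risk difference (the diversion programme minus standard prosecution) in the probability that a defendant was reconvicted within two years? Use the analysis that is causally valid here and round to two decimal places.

Assessed risk tier satisfies the back-door criterion: it is not a descendant of the disposition, and it blocks the spurious path from disposition to outcome. Adjusting for it (i.e., using the within-assessed risk tier rates) gives the causal effect.
Adjusting over the population distribution of assessed risk tier: 0.474·(0.019−0.239) + 0.526·(0.488−0.644) = -0.187.

-0.19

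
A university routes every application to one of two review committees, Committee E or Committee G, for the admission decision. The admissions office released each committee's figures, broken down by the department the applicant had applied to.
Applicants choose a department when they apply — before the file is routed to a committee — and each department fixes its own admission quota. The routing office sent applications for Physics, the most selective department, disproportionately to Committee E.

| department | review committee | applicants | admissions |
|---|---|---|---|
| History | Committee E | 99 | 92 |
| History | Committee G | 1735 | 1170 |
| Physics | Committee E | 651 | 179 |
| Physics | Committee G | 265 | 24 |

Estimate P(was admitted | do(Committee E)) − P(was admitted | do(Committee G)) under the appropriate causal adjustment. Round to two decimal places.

The stratified and pooled comparisons disagree (Committee E wins within each department; Committee G wins overall), so the answer turns on the causal role of department.
Since department is a pre-existing factor (not a product of the review committee) and it affects the outcome on its own, it is a confounder. The stratified rates, not the pooled rate, identify the causal effect.
Adjusting over the population distribution of department: 0.667·(0.929−0.674) + 0.333·(0.275−0.091) = +0.231.

+0.23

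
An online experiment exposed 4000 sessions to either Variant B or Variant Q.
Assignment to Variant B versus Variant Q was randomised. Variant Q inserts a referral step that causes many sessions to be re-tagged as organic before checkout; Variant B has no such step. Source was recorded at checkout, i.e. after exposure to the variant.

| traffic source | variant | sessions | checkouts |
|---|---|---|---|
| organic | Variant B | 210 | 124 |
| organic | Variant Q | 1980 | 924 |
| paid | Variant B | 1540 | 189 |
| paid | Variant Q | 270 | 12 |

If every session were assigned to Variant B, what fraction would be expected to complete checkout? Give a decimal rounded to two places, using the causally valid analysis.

Within every traffic source level Variant B has the higher rate, yet pooled Variant Q does — Simpson's reversal.
Traffic source is downstream of the variant. One should not condition on a consequence of treatment, so the overall rates are the right comparison.
So P(outcome | do(Variant B)) is just the pooled rate for Variant B: 313/1750 = 0.179.

0.18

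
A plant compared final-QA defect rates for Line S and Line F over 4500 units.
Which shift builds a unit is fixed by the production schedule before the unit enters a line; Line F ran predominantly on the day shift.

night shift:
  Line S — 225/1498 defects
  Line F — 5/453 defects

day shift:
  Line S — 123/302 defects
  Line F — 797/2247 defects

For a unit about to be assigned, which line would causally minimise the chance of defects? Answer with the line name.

The shift-specific comparison favours Line F throughout, but the pooled figures favour Line S. The question is whether to condition on shift.
Here shift is a common cause — it drives both which line a case falls under and the outcome. The crude comparison mixes populations; the stratum-specific rates are the causally relevant ones.
Within each level — night shift: 15.0% vs 1.1%; day shift: 40.7% vs 35.5% — Line F is lower every time.

Line F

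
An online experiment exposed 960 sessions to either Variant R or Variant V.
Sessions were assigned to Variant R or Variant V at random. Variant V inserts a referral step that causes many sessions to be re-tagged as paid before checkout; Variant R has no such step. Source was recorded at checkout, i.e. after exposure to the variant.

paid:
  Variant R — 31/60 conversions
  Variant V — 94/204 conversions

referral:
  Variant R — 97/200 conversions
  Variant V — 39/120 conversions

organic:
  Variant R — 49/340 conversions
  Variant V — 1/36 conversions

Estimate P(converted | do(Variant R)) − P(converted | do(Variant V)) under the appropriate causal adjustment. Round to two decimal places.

-0.08

Variant R is higher inside every traffic source stratum but Variant V is higher in aggregate. Whether to stratify depends on how traffic source relates to the variant.
Because the variant influences traffic source, traffic source is a post-treatment mediator, not a confounder. Stratifying on it would bias the estimate; the causal effect is the crude pooled difference.
The causal difference is the pooled difference: 0.295 − 0.372 = -0.077.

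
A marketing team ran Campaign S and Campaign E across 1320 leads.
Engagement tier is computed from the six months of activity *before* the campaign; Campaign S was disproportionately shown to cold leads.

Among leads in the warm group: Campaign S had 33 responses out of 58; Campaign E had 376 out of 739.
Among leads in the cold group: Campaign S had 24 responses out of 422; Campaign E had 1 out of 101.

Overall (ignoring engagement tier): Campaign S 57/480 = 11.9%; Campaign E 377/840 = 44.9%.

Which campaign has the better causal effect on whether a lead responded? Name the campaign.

Since engagement tier is a pre-existing factor (not a product of the campaign) and it affects the outcome on its own, it is a confounder. The stratified rates, not the pooled rate, identify the causal effect.
Within each level — warm: 56.9% vs 50.9%; cold: 5.7% vs 1.0% — Campaign S is higher every time.

Campaign S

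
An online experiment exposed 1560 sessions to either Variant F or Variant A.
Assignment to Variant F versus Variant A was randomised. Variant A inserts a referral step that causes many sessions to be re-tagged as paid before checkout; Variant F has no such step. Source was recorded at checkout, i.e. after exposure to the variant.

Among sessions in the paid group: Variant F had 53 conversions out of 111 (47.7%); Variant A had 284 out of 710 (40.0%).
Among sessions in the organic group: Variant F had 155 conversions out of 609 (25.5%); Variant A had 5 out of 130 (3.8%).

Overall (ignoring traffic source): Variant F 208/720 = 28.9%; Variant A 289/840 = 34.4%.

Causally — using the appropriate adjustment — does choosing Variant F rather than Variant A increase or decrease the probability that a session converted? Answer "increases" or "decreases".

The traffic source-specific comparison favours Variant F throughout, but the pooled figures favour Variant A. The question is whether to condition on traffic source.
The distribution of traffic source is itself part of what the variant does — it is an intermediate outcome. Holding it fixed would remove that part of the effect; the total effect is the pooled difference.
Pooled: Variant F 28.9% vs Variant A 34.4%; Variant A is higher overall.

decreases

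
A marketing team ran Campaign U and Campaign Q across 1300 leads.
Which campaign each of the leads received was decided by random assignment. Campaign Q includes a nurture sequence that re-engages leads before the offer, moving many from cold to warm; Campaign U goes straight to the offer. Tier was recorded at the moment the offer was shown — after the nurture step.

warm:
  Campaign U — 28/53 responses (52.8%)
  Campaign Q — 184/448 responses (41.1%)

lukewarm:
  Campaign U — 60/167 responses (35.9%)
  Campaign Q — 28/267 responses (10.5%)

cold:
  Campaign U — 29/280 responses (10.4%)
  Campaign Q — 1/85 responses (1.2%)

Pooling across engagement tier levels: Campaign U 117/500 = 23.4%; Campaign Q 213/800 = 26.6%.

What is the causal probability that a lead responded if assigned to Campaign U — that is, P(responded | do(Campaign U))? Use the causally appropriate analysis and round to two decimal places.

0.23

Engagement tier here is a post-treatment variable shaped by the campaign; conditioning on it would introduce bias rather than remove it. The overall comparison is the causal one.
So P(outcome | do(Campaign U)) is just the pooled rate for Campaign U: 117/500 = 0.234.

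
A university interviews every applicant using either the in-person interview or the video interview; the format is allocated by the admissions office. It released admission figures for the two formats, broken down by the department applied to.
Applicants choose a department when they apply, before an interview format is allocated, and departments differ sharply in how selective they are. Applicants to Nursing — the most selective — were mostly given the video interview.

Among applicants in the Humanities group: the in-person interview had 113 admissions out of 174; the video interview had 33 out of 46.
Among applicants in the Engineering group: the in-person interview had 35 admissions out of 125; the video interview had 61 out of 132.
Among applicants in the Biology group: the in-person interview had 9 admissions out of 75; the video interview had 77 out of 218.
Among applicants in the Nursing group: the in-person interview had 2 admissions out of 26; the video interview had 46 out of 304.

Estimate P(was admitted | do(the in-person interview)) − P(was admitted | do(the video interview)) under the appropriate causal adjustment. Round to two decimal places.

Department satisfies the back-door criterion: it is not a descendant of the interview format, and it blocks the spurious path from interview format to outcome. Adjusting for it (i.e., using the within-department rates) gives the causal effect.
Adjusting over the population distribution of department: 0.200·(0.649−0.717) + 0.234·(0.280−0.462) + 0.266·(0.120−0.353) + 0.300·(0.077−0.151) = -0.141.

-0.14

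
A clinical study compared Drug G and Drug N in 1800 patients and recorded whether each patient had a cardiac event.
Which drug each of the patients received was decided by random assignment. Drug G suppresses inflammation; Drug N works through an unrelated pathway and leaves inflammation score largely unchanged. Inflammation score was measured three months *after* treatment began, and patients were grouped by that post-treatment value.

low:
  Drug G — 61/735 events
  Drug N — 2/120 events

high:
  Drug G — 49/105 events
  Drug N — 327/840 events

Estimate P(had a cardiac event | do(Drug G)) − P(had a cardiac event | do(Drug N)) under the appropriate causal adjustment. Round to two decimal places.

Stratifying would compare drugs among patients the drugs themselves sorted into inflammation score groups — a form of selection on an intermediate. The unconditioned pooled rates give the total causal effect.
The causal difference is the pooled difference: 0.131 − 0.343 = -0.212.

-0.21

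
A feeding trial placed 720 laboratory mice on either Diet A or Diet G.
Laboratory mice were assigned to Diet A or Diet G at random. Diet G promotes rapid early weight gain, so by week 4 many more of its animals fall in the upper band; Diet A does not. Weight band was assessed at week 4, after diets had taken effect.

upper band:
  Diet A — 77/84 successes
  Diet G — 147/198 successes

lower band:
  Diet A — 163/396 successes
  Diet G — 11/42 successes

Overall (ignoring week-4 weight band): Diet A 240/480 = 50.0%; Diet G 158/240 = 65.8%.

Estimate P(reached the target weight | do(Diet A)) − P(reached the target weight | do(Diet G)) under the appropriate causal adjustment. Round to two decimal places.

-0.16

The stratified and pooled comparisons disagree (Diet A wins within each week-4 weight band; Diet G wins overall), so the answer turns on the causal role of week-4 weight band.
Because the diet influences week-4 weight band, week-4 weight band is a post-treatment mediator, not a confounder. Stratifying on it would bias the estimate; the causal effect is the crude pooled difference.
The causal difference is the pooled difference: 0.500 − 0.658 = -0.158.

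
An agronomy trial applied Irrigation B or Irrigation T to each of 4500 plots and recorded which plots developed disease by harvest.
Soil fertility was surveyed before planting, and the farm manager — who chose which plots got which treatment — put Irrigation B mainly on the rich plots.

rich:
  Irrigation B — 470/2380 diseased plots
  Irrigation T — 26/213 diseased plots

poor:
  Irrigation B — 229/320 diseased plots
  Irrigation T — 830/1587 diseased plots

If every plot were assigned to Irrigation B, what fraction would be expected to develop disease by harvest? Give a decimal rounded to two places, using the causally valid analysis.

The stratified and pooled comparisons disagree (Irrigation T wins within each soil fertility; Irrigation B wins overall), so the answer turns on the causal role of soil fertility.
Soil fertility differs across irrigations for reasons unrelated to any effect of the irrigation itself, and it separately predicts the outcome — a classic confounder. We must compare within soil fertility levels.
Standardising Irrigation B to the population soil fertility mix: 0.576·470/2380 + 0.424·229/320 = 0.417.

0.42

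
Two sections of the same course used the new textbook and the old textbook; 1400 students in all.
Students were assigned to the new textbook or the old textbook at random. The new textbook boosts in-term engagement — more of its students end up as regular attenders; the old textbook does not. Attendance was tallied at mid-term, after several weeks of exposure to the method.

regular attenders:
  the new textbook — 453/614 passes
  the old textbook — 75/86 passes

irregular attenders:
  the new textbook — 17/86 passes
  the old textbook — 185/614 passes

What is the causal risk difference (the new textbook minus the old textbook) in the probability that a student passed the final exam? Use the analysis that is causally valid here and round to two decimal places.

+0.30

Mid-term attendance lies on the pathway teaching method → mid-term attendance → outcome, so adjusting for it blocks the indirect effect. For the total causal effect of teaching method, use the unadjusted pooled rates.
The causal difference is the pooled difference: 0.671 − 0.371 = +0.300.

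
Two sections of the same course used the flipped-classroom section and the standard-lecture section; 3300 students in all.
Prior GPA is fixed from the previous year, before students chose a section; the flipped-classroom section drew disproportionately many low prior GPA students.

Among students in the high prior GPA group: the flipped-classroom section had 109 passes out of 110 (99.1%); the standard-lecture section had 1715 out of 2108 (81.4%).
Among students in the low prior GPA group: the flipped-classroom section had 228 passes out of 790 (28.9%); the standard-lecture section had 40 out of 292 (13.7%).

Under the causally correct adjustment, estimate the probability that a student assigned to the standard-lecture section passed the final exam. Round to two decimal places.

0.59

Prior GPA band is set before the teaching method has any effect — it is not caused by the teaching method — and it independently drives the outcome. That makes it a confounder, so the causal comparison is within prior GPA band levels.
Standardising the standard-lecture section to the population prior GPA band mix: 0.672·1715/2108 + 0.328·40/292 = 0.592.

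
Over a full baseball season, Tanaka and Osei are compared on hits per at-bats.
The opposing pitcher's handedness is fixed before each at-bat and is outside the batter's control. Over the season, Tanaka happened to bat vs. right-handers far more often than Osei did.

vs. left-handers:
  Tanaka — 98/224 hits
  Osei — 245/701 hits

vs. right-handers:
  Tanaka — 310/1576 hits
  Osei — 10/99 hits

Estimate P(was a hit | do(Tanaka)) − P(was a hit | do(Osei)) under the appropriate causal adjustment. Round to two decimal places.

Within every pitcher handedness level Tanaka has the higher rate, yet pooled Osei does — Simpson's reversal.
Pitcher handedness satisfies the back-door criterion: it is not a descendant of the player, and it blocks the spurious path from player to outcome. Adjusting for it (i.e., using the within-pitcher handedness rates) gives the causal effect.
Adjusting over the population distribution of pitcher handedness: 0.356·(0.438−0.350) + 0.644·(0.197−0.101) = +0.093.

+0.09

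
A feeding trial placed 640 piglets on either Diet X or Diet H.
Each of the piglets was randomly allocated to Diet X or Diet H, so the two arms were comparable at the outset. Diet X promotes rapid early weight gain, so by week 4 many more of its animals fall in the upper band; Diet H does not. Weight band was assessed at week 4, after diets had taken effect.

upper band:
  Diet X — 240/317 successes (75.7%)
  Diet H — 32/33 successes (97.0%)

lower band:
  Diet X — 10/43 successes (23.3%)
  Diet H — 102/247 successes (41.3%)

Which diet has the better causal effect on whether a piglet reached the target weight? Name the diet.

Diet X

Because the diet influences week-4 weight band, week-4 weight band is a post-treatment mediator, not a confounder. Stratifying on it would bias the estimate; the causal effect is the crude pooled difference.
Pooled: Diet X 69.4% vs Diet H 47.9%; Diet X is higher overall.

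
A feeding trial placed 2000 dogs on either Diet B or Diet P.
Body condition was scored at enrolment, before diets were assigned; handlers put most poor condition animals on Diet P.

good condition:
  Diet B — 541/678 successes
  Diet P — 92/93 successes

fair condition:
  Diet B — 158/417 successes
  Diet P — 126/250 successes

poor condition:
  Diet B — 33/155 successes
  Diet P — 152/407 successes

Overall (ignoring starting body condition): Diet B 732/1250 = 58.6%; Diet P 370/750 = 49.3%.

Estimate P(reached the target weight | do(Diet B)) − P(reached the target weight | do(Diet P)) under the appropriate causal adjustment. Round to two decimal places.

-0.16

The imbalance in starting body condition arose from how dogs were allocated, not from anything the diet did; and starting body condition independently affects the outcome. The pooled gap is confounded — condition on starting body condition.
Adjusting over the population distribution of starting body condition: 0.386·(0.798−0.989) + 0.334·(0.379−0.504) + 0.281·(0.213−0.373) = -0.161.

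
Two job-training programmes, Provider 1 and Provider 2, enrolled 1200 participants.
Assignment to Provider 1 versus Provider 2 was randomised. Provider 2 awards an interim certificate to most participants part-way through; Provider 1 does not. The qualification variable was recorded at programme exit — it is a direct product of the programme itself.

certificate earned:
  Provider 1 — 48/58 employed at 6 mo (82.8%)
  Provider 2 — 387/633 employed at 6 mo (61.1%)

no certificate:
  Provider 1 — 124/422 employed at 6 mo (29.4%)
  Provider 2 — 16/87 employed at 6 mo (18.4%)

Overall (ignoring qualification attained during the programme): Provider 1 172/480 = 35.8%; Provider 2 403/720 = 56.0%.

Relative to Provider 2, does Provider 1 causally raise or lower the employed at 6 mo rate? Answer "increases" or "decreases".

The qualification attained during the programme-specific comparison favours Provider 1 throughout, but the pooled figures favour Provider 2. The question is whether to condition on qualification attained during the programme.
Qualification attained during the programme is downstream of the programme. One should not condition on a consequence of treatment, so the overall rates are the right comparison.
Pooled: Provider 1 35.8% vs Provider 2 56.0%; Provider 2 is higher overall.

decreases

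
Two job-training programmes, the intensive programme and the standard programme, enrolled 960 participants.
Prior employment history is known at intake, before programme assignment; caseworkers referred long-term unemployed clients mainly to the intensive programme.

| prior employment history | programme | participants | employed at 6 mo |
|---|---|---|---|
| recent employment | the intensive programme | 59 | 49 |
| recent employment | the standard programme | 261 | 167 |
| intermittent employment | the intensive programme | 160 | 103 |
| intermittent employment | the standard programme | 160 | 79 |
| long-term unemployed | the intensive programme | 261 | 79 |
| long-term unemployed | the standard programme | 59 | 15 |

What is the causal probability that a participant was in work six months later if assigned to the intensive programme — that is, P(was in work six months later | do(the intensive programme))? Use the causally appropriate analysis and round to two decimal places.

Within every prior employment history level the intensive programme has the higher rate, yet pooled the standard programme does — Simpson's reversal.
Prior employment history satisfies the back-door criterion: it is not a descendant of the programme, and it blocks the spurious path from programme to outcome. Adjusting for it (i.e., using the within-prior employment history rates) gives the causal effect.
Standardising the intensive programme to the population prior employment history mix: 0.333·49/59 + 0.333·103/160 + 0.333·79/261 = 0.592.

0.59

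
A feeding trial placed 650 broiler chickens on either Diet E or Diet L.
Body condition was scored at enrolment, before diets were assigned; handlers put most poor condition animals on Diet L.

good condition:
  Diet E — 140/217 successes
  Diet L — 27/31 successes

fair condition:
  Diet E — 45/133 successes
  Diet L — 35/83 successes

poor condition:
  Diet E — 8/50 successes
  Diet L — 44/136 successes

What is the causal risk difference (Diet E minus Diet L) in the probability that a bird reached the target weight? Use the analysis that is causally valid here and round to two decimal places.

-0.16

Starting body condition satisfies the back-door criterion: it is not a descendant of the diet, and it blocks the spurious path from diet to outcome. Adjusting for it (i.e., using the within-starting body condition rates) gives the causal effect.
Adjusting over the population distribution of starting body condition: 0.382·(0.645−0.871) + 0.332·(0.338−0.422) + 0.286·(0.160−0.324) = -0.161.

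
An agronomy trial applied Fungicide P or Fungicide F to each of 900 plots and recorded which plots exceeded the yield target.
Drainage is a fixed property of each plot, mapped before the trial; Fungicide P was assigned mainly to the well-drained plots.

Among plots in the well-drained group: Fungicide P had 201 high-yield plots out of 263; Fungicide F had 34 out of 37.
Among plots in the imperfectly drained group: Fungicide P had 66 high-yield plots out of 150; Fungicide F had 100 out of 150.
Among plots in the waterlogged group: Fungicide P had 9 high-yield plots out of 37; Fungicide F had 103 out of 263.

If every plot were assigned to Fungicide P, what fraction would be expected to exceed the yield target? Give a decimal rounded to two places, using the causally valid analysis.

The imbalance in field drainage arose from how plots were allocated, not from anything the fungicide did; and field drainage independently affects the outcome. The pooled gap is confounded — condition on field drainage.
Standardising Fungicide P to the population field drainage mix: 0.333·201/263 + 0.333·66/150 + 0.333·9/37 = 0.483.

0.48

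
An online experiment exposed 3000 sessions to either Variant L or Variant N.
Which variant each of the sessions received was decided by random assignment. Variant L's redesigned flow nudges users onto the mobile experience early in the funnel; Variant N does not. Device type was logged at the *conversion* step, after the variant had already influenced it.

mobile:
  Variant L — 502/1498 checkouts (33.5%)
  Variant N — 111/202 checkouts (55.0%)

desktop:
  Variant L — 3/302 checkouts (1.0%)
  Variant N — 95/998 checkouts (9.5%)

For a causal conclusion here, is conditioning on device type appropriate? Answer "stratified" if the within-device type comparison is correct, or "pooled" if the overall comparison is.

Variant N is higher inside every device type stratum but Variant L is higher in aggregate. Whether to stratify depends on how device type relates to the variant.
Stratifying would compare variants among sessions the variants themselves sorted into device type groups — a form of selection on an intermediate. The unconditioned pooled rates give the total causal effect.
Pooled: Variant L 28.1% vs Variant N 17.2%; Variant L is higher overall.

pooled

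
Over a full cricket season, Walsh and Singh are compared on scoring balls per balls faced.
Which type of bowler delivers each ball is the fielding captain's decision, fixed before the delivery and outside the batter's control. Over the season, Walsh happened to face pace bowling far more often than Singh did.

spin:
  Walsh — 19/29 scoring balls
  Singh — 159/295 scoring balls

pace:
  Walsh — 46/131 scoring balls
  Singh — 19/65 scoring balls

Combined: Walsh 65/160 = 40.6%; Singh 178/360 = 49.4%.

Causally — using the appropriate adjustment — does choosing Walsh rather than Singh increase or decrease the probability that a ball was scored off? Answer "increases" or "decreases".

increases

Bowling type satisfies the back-door criterion: it is not a descendant of the player, and it blocks the spurious path from player to outcome. Adjusting for it (i.e., using the within-bowling type rates) gives the causal effect.
Within each level — spin: 65.5% vs 53.9%; pace: 35.1% vs 29.2% — Walsh is higher every time.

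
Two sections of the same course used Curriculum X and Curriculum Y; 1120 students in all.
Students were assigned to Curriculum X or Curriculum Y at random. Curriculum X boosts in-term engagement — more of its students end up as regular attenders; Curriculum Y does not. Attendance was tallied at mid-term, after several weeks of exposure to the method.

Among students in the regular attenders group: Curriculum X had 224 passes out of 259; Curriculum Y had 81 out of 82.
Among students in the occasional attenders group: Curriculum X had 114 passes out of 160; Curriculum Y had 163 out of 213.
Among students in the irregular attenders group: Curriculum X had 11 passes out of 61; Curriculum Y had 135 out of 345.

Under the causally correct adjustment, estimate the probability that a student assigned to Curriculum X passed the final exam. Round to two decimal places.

Curriculum Y is higher inside every mid-term attendance stratum but Curriculum X is higher in aggregate. Whether to stratify depends on how mid-term attendance relates to the teaching method.
The distribution of mid-term attendance is itself part of what the teaching method does — it is an intermediate outcome. Holding it fixed would remove that part of the effect; the total effect is the pooled difference.
So P(outcome | do(Curriculum X)) is just the pooled rate for Curriculum X: 349/480 = 0.727.

0.73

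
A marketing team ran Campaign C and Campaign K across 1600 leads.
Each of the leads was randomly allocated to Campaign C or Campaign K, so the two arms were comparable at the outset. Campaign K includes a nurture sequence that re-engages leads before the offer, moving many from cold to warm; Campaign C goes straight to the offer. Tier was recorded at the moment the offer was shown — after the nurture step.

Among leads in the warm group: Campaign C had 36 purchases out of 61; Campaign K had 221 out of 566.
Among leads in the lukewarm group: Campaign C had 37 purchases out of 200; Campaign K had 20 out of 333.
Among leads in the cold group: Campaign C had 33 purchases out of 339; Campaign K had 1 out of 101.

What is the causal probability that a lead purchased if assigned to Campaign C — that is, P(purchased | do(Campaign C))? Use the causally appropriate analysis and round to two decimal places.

0.18

Engagement tier is downstream of the campaign. One should not condition on a consequence of treatment, so the overall rates are the right comparison.
So P(outcome | do(Campaign C)) is just the pooled rate for Campaign C: 106/600 = 0.177.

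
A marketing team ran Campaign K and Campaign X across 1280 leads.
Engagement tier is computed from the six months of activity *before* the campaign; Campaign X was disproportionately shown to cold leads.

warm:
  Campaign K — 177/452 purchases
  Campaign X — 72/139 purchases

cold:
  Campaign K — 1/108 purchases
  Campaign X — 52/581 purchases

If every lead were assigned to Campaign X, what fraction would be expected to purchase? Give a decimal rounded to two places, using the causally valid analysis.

The stratified and pooled comparisons disagree (Campaign X wins within each engagement tier; Campaign K wins overall), so the answer turns on the causal role of engagement tier.
Here engagement tier is a common cause — it drives both which campaign a case falls under and the outcome. The crude comparison mixes populations; the stratum-specific rates are the causally relevant ones.
Standardising Campaign X to the population engagement tier mix: 0.462·72/139 + 0.538·52/581 = 0.287.

0.29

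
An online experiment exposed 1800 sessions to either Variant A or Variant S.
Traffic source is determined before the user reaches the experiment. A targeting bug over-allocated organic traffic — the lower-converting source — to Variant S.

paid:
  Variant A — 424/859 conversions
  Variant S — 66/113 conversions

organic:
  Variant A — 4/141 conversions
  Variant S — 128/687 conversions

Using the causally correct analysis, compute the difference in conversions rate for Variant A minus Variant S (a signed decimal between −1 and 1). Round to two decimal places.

Here traffic source is a common cause — it drives both which variant a case falls under and the outcome. The crude comparison mixes populations; the stratum-specific rates are the causally relevant ones.
Adjusting over the population distribution of traffic source: 0.540·(0.494−0.584) + 0.460·(0.028−0.186) = -0.122.

-0.12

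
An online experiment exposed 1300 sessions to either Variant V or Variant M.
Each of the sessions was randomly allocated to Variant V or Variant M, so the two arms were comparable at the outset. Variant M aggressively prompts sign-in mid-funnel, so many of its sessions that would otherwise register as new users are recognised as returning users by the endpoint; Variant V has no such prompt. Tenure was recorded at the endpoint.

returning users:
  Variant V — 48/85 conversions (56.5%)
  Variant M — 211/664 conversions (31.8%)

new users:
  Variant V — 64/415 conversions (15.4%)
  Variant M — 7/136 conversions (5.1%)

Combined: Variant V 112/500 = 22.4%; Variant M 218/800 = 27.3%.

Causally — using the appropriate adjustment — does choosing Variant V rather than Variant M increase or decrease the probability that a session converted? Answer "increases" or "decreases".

Within every user tenure level Variant V has the higher rate, yet pooled Variant M does — Simpson's reversal.
The distribution of user tenure is itself part of what the variant does — it is an intermediate outcome. Holding it fixed would remove that part of the effect; the total effect is the pooled difference.
Pooled: Variant V 22.4% vs Variant M 27.3%; Variant M is higher overall.

decreases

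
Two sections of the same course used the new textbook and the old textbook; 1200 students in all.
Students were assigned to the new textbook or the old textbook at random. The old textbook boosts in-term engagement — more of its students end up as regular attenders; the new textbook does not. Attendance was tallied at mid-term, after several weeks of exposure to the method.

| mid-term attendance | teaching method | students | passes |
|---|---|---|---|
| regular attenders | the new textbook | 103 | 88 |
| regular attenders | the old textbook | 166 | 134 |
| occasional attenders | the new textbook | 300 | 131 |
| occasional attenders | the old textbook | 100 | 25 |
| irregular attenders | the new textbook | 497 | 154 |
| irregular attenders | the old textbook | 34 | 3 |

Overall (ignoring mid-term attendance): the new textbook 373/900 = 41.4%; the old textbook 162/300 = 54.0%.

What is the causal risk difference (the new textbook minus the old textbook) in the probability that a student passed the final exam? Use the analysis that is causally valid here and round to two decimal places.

the new textbook is higher inside every mid-term attendance stratum but the old textbook is higher in aggregate. Whether to stratify depends on how mid-term attendance relates to the teaching method.
The distribution of mid-term attendance is itself part of what the teaching method does — it is an intermediate outcome. Holding it fixed would remove that part of the effect; the total effect is the pooled difference.
The causal difference is the pooled difference: 0.414 − 0.540 = -0.126.

-0.13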